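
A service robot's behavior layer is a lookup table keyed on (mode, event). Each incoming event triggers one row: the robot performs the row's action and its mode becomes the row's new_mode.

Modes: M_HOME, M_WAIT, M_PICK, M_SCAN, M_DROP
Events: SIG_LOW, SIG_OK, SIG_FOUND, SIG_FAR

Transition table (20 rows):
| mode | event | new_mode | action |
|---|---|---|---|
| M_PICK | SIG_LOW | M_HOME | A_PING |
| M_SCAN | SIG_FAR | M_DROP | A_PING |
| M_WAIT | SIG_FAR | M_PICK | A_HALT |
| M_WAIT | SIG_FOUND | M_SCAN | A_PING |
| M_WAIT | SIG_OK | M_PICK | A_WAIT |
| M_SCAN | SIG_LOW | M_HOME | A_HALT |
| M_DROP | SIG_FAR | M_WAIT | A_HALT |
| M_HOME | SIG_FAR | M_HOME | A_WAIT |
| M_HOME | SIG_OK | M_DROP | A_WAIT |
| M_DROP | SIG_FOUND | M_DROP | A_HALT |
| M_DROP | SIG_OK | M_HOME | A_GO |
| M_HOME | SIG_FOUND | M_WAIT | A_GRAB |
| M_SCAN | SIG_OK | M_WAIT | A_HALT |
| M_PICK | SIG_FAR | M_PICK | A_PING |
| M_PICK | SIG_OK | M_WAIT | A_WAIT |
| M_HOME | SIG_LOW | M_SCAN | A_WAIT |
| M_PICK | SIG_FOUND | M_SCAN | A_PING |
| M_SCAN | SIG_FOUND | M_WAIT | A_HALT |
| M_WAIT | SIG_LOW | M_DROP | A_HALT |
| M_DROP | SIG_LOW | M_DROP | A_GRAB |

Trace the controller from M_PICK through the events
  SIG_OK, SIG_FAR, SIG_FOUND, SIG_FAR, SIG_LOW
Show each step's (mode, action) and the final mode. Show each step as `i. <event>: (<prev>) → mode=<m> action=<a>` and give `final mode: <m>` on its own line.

final mode: M_DROP

1. SIG_OK: (M_PICK) → mode=M_WAIT action=A_WAIT
2. SIG_FAR: (M_WAIT) → mode=M_PICK action=A_HALT
3. SIG_FOUND: (M_PICK) → mode=M_SCAN action=A_PING
4. SIG_FAR: (M_SCAN) → mode=M_DROP action=A_PING
5. SIG_LOW: (M_DROP) → mode=M_DROP action=A_GRAB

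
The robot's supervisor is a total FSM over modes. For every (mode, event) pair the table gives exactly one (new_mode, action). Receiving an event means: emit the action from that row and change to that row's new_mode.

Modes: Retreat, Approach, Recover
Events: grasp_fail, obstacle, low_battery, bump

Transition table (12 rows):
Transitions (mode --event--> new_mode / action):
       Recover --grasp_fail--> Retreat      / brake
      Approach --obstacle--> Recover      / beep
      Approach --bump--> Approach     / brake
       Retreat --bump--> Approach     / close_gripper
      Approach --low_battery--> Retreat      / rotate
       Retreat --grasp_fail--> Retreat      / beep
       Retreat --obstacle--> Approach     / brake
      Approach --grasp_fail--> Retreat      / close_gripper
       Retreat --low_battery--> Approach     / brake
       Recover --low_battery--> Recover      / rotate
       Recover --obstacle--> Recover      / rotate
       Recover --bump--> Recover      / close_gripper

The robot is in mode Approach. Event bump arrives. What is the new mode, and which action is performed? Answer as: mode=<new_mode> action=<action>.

current mode = Approach; filter table to that mode:
  (Approach, obstacle) → (Recover, beep)
  (Approach, bump) → (Approach, brake)  ← event matches
  (Approach, low_battery) → (Retreat, rotate)
  (Approach, grasp_fail) → (Retreat, close_gripper)
event = bump selects (Approach, brake)

mode=Approach action=brake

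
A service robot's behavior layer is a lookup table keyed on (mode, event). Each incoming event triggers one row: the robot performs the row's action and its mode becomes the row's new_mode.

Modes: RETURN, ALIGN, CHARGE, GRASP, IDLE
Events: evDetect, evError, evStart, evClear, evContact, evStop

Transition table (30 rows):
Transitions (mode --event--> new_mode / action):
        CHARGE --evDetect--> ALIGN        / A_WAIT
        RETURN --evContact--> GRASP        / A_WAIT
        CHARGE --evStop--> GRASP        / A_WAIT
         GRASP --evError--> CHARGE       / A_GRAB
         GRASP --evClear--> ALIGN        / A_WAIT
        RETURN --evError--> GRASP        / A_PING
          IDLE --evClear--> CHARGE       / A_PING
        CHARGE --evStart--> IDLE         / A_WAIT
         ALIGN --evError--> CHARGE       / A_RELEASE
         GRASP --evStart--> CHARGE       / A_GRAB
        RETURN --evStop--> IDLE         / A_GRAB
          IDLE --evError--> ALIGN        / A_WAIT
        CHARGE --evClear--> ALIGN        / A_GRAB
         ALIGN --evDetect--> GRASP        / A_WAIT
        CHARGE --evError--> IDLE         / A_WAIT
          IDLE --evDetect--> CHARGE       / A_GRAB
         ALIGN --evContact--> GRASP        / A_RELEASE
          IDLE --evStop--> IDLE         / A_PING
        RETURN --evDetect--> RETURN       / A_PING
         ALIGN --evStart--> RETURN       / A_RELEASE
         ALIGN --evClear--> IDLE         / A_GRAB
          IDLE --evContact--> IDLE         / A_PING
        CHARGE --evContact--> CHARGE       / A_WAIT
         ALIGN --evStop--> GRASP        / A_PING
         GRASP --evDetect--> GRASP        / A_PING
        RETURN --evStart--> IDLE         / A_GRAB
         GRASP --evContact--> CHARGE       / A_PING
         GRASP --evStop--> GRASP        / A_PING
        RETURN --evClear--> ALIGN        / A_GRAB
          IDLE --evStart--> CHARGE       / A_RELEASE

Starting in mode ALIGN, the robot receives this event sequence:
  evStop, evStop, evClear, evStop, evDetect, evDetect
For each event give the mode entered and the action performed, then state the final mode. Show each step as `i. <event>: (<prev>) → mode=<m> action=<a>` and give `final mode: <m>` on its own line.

1. evStop: (ALIGN) → mode=GRASP action=A_PING
2. evStop: (GRASP) → mode=GRASP action=A_PING
3. evClear: (GRASP) → mode=ALIGN action=A_WAIT
4. evStop: (ALIGN) → mode=GRASP action=A_PING
5. evDetect: (GRASP) → mode=GRASP action=A_PING
6. evDetect: (GRASP) → mode=GRASP action=A_PING

final mode: GRASP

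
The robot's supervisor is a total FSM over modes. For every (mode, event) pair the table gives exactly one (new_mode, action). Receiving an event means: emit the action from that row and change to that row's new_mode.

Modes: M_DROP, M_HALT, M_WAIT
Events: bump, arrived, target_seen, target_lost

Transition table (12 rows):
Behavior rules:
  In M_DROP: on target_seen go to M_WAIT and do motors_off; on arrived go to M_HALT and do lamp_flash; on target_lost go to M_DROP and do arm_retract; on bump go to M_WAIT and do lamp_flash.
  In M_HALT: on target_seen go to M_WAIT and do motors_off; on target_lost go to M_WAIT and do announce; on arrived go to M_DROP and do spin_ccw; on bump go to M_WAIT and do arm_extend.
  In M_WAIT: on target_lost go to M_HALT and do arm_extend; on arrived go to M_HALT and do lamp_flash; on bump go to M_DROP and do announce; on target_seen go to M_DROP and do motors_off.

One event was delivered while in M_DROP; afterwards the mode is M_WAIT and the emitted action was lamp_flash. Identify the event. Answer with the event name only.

bump

try bump: (M_DROP, bump) → (M_WAIT, lamp_flash)  ← matches
try arrived: (M_DROP, arrived) → (M_HALT, lamp_flash)
try target_seen: (M_DROP, target_seen) → (M_WAIT, motors_off)
try target_lost: (M_DROP, target_lost) → (M_DROP, arm_retract)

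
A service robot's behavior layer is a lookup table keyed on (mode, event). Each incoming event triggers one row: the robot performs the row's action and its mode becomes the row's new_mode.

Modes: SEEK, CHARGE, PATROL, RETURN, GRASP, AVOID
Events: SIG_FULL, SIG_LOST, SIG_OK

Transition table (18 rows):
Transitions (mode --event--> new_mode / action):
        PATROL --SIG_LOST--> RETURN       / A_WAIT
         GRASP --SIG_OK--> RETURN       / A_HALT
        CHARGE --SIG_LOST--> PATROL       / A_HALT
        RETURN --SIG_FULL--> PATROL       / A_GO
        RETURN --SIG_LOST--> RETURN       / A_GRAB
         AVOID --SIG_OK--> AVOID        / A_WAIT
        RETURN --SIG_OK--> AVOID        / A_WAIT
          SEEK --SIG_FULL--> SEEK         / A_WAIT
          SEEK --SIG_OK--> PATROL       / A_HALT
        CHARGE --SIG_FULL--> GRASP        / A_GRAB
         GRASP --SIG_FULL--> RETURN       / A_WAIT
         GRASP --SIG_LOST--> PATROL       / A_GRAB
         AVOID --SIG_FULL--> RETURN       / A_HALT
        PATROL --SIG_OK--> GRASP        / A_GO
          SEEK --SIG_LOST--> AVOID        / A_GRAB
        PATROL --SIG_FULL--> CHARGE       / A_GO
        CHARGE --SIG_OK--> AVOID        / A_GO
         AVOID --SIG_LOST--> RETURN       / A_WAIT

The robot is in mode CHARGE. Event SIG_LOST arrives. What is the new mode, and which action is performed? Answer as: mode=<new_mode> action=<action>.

current mode = CHARGE; filter table to that mode:
  (CHARGE, SIG_LOST) → (PATROL, A_HALT)  ← event matches
  (CHARGE, SIG_FULL) → (GRASP, A_GRAB)
  (CHARGE, SIG_OK) → (AVOID, A_GO)
event = SIG_LOST selects (PATROL, A_HALT)

mode=PATROL action=A_HALT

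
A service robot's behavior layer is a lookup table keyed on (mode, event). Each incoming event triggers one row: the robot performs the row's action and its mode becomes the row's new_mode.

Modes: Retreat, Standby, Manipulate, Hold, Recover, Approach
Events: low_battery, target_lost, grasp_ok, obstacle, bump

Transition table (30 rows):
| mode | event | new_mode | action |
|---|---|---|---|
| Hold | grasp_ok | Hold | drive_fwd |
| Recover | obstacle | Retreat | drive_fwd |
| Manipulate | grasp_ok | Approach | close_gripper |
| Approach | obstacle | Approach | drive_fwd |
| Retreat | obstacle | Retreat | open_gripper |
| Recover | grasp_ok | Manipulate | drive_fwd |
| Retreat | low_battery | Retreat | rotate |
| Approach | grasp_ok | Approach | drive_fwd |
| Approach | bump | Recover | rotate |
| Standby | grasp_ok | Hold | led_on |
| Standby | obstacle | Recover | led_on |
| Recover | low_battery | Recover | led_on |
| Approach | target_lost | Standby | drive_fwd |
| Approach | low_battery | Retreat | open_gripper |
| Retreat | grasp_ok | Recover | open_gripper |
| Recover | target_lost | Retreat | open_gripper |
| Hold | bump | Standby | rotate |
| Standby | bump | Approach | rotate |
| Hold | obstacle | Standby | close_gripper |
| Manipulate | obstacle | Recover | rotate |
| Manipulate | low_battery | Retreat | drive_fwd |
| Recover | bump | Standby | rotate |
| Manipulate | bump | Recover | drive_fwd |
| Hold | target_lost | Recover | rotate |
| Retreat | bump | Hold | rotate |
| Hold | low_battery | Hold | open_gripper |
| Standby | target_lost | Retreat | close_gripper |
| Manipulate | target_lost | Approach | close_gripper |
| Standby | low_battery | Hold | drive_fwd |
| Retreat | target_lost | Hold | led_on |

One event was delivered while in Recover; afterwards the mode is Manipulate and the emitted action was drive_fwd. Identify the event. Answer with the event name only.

grasp_ok

try low_battery: (Recover, low_battery) → (Recover, led_on)
try target_lost: (Recover, target_lost) → (Retreat, open_gripper)
try grasp_ok: (Recover, grasp_ok) → (Manipulate, drive_fwd)  ← matches
try obstacle: (Recover, obstacle) → (Retreat, drive_fwd)
try bump: (Recover, bump) → (Standby, rotate)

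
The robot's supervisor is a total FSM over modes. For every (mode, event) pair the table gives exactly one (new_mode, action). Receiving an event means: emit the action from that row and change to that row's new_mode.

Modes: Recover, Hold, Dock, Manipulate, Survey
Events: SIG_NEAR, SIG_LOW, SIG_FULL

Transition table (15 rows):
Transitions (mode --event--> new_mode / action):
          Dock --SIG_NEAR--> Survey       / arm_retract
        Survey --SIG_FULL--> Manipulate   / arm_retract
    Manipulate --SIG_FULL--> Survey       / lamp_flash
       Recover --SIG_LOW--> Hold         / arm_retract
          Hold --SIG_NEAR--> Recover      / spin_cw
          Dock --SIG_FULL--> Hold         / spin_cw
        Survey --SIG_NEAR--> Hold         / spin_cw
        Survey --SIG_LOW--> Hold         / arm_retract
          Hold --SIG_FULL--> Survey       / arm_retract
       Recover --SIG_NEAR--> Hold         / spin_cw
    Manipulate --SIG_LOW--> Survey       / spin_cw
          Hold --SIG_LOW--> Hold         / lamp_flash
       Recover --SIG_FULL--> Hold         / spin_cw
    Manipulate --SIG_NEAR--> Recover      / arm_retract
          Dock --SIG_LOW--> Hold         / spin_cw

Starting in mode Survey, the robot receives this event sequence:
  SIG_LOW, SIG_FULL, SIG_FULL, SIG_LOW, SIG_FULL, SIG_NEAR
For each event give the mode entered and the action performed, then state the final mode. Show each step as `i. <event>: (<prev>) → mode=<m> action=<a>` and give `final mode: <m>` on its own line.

final mode: Recover

1. SIG_LOW: (Survey) → mode=Hold action=arm_retract
2. SIG_FULL: (Hold) → mode=Survey action=arm_retract
3. SIG_FULL: (Survey) → mode=Manipulate action=arm_retract
4. SIG_LOW: (Manipulate) → mode=Survey action=spin_cw
5. SIG_FULL: (Survey) → mode=Manipulate action=arm_retract
6. SIG_NEAR: (Manipulate) → mode=Recover action=arm_retract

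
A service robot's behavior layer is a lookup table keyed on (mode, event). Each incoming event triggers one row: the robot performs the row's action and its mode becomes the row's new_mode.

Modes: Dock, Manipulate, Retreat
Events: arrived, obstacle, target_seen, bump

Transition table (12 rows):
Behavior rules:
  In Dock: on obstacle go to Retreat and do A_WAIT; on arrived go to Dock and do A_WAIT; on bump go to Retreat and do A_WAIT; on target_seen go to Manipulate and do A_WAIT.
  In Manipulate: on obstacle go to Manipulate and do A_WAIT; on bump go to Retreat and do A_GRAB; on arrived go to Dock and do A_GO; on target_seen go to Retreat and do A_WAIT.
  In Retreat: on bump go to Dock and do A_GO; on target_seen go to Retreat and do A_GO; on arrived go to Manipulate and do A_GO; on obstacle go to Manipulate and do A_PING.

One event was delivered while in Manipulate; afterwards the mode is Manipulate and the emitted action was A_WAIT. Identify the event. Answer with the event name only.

obstacle

try arrived: (Manipulate, arrived) → (Dock, A_GO)
try obstacle: (Manipulate, obstacle) → (Manipulate, A_WAIT)  ← matches
try target_seen: (Manipulate, target_seen) → (Retreat, A_WAIT)
try bump: (Manipulate, bump) → (Retreat, A_GRAB)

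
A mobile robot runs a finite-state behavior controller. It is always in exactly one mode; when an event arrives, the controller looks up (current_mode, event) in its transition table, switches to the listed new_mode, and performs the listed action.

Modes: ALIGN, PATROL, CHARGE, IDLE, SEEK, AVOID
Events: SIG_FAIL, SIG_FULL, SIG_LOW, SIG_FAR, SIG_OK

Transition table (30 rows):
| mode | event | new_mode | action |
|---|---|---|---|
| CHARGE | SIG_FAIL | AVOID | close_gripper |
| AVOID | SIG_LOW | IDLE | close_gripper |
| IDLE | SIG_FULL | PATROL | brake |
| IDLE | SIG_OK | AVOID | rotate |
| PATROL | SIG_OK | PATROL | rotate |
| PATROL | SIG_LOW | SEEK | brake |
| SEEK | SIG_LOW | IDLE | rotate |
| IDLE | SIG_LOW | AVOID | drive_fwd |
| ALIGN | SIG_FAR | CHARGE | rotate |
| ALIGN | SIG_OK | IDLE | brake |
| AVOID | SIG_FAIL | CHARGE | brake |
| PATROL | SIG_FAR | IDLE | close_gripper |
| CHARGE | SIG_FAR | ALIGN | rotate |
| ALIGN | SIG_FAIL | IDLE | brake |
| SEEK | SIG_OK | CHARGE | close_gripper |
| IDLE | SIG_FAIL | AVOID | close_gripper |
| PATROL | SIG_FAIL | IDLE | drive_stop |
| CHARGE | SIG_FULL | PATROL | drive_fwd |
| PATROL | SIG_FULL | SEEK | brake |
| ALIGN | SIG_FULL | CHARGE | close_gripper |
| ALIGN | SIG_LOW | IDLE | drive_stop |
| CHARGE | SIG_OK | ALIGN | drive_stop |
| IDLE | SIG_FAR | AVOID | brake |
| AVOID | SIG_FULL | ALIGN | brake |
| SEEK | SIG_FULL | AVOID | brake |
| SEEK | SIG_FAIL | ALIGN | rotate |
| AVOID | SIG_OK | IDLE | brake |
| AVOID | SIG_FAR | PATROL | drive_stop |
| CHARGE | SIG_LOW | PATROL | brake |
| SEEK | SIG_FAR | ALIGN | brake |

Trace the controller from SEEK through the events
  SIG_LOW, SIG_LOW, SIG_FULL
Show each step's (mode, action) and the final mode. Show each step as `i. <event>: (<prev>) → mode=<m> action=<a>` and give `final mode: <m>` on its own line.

1. SIG_LOW: (SEEK) → mode=IDLE action=rotate
2. SIG_LOW: (IDLE) → mode=AVOID action=drive_fwd
3. SIG_FULL: (AVOID) → mode=ALIGN action=brake

final mode: ALIGN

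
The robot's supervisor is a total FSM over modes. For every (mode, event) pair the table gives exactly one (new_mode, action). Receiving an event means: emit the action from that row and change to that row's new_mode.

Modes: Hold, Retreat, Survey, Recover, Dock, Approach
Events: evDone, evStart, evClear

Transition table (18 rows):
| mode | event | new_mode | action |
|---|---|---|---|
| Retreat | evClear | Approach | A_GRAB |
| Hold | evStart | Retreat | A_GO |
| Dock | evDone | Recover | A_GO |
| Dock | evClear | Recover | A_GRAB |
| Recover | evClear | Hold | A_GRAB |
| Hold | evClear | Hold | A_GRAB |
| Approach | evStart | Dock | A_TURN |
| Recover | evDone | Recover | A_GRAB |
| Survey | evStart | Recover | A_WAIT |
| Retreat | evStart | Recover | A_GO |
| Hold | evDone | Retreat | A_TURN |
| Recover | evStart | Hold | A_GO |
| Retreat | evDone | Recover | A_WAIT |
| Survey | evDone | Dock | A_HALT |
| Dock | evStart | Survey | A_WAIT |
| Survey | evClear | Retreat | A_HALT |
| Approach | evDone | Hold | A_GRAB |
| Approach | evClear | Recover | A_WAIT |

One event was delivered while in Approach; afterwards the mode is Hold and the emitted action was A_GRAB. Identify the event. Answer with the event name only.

evDone

try evDone: (Approach, evDone) → (Hold, A_GRAB)  ← matches
try evStart: (Approach, evStart) → (Dock, A_TURN)
try evClear: (Approach, evClear) → (Recover, A_WAIT)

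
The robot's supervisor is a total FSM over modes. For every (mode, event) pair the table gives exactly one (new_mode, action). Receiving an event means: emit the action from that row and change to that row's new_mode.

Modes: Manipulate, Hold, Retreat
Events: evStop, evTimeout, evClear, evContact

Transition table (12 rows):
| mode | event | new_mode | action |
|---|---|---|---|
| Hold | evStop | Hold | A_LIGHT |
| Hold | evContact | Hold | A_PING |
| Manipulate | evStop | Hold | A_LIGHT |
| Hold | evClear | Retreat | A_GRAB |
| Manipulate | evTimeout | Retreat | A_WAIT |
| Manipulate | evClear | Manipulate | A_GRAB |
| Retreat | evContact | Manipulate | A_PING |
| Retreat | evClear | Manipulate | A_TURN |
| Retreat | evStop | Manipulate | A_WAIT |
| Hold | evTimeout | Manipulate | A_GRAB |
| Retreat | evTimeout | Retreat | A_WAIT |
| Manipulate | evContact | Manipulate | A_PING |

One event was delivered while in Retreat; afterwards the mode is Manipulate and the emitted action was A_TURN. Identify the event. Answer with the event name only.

evClear

try evStop: (Retreat, evStop) → (Manipulate, A_WAIT)
try evTimeout: (Retreat, evTimeout) → (Retreat, A_WAIT)
try evClear: (Retreat, evClear) → (Manipulate, A_TURN)  ← matches
try evContact: (Retreat, evContact) → (Manipulate, A_PING)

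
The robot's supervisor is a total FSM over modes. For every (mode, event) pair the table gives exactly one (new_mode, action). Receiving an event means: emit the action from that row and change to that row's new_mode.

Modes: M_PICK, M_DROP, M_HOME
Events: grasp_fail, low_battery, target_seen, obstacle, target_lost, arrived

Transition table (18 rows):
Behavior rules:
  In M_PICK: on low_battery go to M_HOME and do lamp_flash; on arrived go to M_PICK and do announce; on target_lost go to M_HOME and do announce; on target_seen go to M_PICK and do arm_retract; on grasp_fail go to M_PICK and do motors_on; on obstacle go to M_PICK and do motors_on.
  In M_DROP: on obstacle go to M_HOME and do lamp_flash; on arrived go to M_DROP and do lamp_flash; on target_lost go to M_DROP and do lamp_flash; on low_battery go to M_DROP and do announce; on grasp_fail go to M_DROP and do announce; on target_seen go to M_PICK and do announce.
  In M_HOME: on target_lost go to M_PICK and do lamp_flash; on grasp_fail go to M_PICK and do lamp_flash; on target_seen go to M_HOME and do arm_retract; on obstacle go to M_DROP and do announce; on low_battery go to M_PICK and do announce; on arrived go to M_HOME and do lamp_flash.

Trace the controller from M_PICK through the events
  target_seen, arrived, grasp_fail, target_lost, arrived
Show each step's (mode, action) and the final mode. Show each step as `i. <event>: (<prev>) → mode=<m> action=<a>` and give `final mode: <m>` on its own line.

final mode: M_HOME

1. target_seen: (M_PICK) → mode=M_PICK action=arm_retract
2. arrived: (M_PICK) → mode=M_PICK action=announce
3. grasp_fail: (M_PICK) → mode=M_PICK action=motors_on
4. target_lost: (M_PICK) → mode=M_HOME action=announce
5. arrived: (M_HOME) → mode=M_HOME action=lamp_flash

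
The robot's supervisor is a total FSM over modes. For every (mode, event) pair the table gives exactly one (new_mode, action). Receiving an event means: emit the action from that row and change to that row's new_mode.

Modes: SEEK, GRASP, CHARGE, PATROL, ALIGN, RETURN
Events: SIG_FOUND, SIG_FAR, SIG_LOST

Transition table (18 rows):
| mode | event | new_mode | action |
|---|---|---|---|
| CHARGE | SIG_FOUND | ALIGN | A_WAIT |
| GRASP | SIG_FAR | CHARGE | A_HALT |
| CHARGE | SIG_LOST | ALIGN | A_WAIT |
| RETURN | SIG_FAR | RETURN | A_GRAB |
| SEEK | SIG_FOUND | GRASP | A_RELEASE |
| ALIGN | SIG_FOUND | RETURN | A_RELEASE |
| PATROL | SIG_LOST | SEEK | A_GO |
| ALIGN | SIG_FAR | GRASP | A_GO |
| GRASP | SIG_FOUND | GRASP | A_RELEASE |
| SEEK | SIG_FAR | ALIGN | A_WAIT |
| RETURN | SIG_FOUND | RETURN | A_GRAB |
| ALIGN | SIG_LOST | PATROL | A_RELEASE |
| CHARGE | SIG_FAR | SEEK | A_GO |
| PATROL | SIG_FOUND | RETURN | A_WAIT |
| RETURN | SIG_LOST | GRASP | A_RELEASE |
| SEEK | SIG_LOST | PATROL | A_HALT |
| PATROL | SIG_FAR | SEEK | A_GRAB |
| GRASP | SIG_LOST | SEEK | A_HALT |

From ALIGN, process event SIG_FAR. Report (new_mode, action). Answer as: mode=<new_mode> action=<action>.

mode=GRASP action=A_GO

current mode = ALIGN; filter table to that mode:
  (ALIGN, SIG_FOUND) → (RETURN, A_RELEASE)
  (ALIGN, SIG_FAR) → (GRASP, A_GO)  ← event matches
  (ALIGN, SIG_LOST) → (PATROL, A_RELEASE)
event = SIG_FAR selects (GRASP, A_GO)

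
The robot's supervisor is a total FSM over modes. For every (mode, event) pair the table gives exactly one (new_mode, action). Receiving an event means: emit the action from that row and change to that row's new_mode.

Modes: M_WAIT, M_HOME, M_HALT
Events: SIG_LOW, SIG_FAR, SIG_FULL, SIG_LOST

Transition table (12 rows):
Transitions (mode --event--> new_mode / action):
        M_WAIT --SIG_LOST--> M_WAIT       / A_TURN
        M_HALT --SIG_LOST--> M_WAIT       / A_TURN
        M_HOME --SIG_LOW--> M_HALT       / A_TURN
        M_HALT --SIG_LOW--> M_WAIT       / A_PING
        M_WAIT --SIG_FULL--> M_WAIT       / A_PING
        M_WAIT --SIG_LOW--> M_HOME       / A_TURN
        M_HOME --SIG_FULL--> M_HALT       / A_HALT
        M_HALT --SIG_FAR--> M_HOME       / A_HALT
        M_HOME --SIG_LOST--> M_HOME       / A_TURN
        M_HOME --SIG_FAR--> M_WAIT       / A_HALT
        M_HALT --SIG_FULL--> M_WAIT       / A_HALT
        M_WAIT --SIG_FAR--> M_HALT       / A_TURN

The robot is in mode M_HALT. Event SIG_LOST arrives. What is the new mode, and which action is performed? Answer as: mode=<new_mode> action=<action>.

current mode = M_HALT; filter table to that mode:
  (M_HALT, SIG_LOST) → (M_WAIT, A_TURN)  ← event matches
  (M_HALT, SIG_LOW) → (M_WAIT, A_PING)
  (M_HALT, SIG_FAR) → (M_HOME, A_HALT)
  (M_HALT, SIG_FULL) → (M_WAIT, A_HALT)
event = SIG_LOST selects (M_WAIT, A_TURN)

mode=M_WAIT action=A_TURN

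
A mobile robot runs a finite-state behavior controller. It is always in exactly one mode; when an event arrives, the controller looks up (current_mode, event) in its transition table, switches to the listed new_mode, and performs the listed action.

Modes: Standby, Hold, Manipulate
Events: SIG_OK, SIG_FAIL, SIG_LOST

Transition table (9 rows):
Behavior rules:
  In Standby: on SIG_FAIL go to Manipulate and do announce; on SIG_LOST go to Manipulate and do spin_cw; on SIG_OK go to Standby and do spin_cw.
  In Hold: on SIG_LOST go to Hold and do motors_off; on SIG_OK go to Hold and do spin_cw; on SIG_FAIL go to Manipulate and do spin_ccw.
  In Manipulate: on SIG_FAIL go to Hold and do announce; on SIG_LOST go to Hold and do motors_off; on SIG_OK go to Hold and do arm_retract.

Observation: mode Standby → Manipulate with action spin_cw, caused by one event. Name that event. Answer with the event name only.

try SIG_OK: (Standby, SIG_OK) → (Standby, spin_cw)
try SIG_FAIL: (Standby, SIG_FAIL) → (Manipulate, announce)
try SIG_LOST: (Standby, SIG_LOST) → (Manipulate, spin_cw)  ← matches

SIG_LOST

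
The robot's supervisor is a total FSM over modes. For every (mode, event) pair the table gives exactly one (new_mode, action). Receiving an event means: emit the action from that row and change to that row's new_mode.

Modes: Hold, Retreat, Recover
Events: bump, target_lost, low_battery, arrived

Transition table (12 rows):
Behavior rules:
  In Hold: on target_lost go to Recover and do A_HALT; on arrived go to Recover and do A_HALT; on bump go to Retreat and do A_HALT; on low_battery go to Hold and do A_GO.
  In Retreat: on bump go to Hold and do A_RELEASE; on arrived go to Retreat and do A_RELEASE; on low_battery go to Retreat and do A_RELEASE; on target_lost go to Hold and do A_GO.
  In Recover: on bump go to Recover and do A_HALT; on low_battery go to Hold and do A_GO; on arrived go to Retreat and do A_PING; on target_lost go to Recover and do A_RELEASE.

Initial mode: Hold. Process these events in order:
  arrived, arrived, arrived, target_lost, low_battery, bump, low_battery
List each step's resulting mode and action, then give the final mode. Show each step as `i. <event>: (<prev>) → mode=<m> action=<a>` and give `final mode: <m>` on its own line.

final mode: Retreat

1. arrived: (Hold) → mode=Recover action=A_HALT
2. arrived: (Recover) → mode=Retreat action=A_PING
3. arrived: (Retreat) → mode=Retreat action=A_RELEASE
4. target_lost: (Retreat) → mode=Hold action=A_GO
5. low_battery: (Hold) → mode=Hold action=A_GO
6. bump: (Hold) → mode=Retreat action=A_HALT
7. low_battery: (Retreat) → mode=Retreat action=A_RELEASE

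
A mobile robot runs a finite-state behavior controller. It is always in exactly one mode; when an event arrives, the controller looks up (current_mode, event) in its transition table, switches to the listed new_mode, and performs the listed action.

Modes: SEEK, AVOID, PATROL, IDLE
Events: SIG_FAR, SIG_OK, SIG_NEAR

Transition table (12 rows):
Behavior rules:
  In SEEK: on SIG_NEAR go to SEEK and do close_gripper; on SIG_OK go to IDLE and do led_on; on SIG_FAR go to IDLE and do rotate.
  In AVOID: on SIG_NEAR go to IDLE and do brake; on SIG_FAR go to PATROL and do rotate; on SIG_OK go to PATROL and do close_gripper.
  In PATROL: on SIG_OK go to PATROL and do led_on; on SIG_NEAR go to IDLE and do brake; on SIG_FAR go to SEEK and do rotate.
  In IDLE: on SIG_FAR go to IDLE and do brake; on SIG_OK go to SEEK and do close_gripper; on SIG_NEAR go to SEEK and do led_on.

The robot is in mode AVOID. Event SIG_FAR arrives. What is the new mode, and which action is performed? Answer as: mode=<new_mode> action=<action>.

mode=PATROL action=rotate

current mode = AVOID; filter table to that mode:
  (AVOID, SIG_NEAR) → (IDLE, brake)
  (AVOID, SIG_FAR) → (PATROL, rotate)  ← event matches
  (AVOID, SIG_OK) → (PATROL, close_gripper)
event = SIG_FAR selects (PATROL, rotate)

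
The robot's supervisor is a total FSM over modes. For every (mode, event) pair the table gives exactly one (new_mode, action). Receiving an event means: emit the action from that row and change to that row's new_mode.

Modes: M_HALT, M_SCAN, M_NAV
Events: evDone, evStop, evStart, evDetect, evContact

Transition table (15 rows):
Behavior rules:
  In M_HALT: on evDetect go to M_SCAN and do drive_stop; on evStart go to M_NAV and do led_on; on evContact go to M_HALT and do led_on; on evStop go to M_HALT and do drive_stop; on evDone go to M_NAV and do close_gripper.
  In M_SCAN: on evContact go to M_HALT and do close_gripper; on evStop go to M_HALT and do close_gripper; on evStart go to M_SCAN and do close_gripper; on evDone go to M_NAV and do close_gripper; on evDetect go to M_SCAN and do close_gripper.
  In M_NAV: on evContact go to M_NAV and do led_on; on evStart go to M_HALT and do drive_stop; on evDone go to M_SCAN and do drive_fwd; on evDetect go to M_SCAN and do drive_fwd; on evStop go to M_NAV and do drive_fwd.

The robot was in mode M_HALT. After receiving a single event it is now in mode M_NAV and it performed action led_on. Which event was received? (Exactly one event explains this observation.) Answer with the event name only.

try evDone: (M_HALT, evDone) → (M_NAV, close_gripper)
try evStop: (M_HALT, evStop) → (M_HALT, drive_stop)
try evStart: (M_HALT, evStart) → (M_NAV, led_on)  ← matches
try evDetect: (M_HALT, evDetect) → (M_SCAN, drive_stop)
try evContact: (M_HALT, evContact) → (M_HALT, led_on)

evStart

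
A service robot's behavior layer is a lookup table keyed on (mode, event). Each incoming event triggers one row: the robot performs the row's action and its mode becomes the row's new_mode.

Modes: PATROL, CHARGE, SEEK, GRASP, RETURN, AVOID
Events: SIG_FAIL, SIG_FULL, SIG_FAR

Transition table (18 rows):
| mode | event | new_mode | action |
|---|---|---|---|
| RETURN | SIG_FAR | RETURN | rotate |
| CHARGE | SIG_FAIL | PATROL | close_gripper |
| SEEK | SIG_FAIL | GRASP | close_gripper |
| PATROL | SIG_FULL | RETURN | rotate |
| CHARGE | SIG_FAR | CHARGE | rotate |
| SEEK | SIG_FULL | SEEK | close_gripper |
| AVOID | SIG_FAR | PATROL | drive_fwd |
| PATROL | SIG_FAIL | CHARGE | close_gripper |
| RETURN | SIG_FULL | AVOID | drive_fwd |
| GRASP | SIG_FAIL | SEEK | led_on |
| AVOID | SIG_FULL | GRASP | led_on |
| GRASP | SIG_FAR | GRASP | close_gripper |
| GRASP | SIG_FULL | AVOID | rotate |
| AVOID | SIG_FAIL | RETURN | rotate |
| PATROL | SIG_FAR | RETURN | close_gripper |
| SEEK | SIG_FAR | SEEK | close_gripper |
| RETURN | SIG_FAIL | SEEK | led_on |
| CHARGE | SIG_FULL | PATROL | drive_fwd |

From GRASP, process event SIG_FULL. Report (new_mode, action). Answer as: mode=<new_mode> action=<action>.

current mode = GRASP; filter table to that mode:
  (GRASP, SIG_FAIL) → (SEEK, led_on)
  (GRASP, SIG_FAR) → (GRASP, close_gripper)
  (GRASP, SIG_FULL) → (AVOID, rotate)  ← event matches
event = SIG_FULL selects (AVOID, rotate)

mode=AVOID action=rotate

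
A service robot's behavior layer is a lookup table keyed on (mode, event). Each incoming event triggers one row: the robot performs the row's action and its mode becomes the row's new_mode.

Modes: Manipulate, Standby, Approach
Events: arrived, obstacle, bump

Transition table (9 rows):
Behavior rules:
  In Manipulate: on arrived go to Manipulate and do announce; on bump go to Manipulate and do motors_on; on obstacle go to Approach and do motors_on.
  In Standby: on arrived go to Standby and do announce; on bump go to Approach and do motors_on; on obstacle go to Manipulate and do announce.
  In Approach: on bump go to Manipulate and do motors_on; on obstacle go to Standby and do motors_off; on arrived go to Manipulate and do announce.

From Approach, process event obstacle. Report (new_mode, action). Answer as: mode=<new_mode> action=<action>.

current mode = Approach; filter table to that mode:
  (Approach, bump) → (Manipulate, motors_on)
  (Approach, obstacle) → (Standby, motors_off)  ← event matches
  (Approach, arrived) → (Manipulate, announce)
event = obstacle selects (Standby, motors_off)

mode=Standby action=motors_off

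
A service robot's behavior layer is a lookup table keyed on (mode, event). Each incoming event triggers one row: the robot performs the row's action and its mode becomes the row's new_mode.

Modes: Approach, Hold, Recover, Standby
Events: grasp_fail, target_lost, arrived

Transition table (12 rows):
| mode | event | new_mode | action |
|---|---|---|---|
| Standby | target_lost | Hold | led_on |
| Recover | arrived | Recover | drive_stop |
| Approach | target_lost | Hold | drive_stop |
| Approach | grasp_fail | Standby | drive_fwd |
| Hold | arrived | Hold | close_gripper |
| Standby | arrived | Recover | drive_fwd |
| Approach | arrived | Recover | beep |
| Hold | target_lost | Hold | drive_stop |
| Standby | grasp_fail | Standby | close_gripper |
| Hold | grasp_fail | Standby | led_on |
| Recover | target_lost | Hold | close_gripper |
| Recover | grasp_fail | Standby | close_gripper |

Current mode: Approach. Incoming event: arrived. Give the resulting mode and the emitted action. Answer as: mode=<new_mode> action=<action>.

mode=Recover action=beep

current mode = Approach; filter table to that mode:
  (Approach, target_lost) → (Hold, drive_stop)
  (Approach, grasp_fail) → (Standby, drive_fwd)
  (Approach, arrived) → (Recover, beep)  ← event matches
event = arrived selects (Recover, beep)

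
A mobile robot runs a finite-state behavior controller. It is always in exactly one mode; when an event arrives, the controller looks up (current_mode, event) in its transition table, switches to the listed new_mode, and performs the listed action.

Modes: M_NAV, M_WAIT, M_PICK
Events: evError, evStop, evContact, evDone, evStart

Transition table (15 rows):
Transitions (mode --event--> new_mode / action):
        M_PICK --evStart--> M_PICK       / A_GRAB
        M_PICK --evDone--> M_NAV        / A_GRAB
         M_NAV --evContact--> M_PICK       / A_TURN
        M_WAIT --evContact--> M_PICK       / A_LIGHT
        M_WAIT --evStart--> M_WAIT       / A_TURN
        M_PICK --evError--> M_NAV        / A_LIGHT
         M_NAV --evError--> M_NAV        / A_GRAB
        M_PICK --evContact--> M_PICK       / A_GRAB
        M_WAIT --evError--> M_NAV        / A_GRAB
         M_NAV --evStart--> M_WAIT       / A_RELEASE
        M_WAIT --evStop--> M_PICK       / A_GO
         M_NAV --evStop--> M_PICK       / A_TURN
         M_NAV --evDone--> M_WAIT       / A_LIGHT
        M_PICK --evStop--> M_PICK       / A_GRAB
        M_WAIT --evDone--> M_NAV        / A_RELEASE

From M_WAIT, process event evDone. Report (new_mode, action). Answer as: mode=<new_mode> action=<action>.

current mode = M_WAIT; filter table to that mode:
  (M_WAIT, evContact) → (M_PICK, A_LIGHT)
  (M_WAIT, evStart) → (M_WAIT, A_TURN)
  (M_WAIT, evError) → (M_NAV, A_GRAB)
  (M_WAIT, evStop) → (M_PICK, A_GO)
  (M_WAIT, evDone) → (M_NAV, A_RELEASE)  ← event matches
event = evDone selects (M_NAV, A_RELEASE)

mode=M_NAV action=A_RELEASE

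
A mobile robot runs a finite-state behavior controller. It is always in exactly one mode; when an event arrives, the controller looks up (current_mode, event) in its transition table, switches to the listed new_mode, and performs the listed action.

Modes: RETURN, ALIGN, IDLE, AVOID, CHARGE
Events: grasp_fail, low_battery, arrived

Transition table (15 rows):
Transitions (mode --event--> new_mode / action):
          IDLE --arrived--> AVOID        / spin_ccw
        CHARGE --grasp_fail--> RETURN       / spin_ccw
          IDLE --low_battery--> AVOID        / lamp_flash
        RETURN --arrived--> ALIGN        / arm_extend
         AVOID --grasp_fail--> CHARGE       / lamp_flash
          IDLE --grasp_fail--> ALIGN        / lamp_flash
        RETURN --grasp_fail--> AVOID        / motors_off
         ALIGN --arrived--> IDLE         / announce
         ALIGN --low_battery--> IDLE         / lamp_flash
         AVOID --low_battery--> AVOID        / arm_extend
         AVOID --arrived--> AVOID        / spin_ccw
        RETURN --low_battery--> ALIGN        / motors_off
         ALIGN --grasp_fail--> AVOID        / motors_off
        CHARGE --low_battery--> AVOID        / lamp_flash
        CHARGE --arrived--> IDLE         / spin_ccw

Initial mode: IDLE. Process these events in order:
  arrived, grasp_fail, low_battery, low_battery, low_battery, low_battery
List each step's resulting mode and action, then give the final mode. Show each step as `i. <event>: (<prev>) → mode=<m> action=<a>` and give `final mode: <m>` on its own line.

final mode: AVOID

1. arrived: (IDLE) → mode=AVOID action=spin_ccw
2. grasp_fail: (AVOID) → mode=CHARGE action=lamp_flash
3. low_battery: (CHARGE) → mode=AVOID action=lamp_flash
4. low_battery: (AVOID) → mode=AVOID action=arm_extend
5. low_battery: (AVOID) → mode=AVOID action=arm_extend
6. low_battery: (AVOID) → mode=AVOID action=arm_extend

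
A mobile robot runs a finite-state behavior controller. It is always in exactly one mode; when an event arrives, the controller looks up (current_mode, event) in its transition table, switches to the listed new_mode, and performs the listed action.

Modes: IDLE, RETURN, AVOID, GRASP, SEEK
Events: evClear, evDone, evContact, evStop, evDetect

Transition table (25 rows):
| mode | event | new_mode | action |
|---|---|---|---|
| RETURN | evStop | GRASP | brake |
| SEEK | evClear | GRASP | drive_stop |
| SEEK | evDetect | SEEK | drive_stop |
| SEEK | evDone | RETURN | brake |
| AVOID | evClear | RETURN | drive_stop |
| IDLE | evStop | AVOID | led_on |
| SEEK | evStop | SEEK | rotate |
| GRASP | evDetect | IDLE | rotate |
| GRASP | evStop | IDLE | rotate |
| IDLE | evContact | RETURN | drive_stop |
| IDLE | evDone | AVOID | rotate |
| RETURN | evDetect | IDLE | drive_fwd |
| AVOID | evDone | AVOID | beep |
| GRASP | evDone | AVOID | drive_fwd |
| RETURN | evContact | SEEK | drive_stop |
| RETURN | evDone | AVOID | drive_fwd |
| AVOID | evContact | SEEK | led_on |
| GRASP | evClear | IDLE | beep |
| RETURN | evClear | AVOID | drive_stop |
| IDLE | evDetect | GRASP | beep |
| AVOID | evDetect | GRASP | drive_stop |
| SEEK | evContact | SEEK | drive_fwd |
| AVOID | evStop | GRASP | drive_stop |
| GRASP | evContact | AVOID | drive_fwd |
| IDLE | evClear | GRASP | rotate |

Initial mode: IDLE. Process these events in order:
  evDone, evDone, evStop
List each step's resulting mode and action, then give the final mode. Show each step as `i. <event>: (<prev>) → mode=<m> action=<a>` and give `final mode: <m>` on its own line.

1. evDone: (IDLE) → mode=AVOID action=rotate
2. evDone: (AVOID) → mode=AVOID action=beep
3. evStop: (AVOID) → mode=GRASP action=drive_stop

final mode: GRASP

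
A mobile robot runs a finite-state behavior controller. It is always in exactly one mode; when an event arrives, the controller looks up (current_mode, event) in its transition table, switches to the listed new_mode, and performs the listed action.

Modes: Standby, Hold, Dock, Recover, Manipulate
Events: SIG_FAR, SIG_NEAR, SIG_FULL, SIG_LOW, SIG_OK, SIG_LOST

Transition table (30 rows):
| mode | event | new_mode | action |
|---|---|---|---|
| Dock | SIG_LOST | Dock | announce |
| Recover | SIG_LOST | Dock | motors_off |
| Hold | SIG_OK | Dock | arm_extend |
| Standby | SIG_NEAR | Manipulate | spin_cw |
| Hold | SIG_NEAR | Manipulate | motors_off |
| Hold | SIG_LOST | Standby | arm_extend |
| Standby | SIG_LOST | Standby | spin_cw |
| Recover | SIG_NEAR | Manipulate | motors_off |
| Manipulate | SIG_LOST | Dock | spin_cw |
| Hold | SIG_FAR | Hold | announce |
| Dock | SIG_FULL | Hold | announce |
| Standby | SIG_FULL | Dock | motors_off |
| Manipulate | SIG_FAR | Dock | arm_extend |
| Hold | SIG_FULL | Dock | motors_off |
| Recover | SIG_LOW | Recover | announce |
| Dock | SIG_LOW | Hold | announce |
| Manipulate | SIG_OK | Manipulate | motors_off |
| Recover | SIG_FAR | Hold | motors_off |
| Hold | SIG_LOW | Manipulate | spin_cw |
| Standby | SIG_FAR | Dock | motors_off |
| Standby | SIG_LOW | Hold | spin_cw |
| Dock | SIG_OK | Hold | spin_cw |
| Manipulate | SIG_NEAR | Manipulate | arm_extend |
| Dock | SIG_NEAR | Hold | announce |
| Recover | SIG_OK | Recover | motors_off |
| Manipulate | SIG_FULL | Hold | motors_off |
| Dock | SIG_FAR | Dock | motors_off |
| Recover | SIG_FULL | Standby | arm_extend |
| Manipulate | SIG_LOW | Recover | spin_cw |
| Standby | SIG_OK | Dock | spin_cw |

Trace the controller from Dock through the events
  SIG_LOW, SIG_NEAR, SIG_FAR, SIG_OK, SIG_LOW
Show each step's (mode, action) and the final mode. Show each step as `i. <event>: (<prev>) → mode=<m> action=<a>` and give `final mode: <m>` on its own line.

1. SIG_LOW: (Dock) → mode=Hold action=announce
2. SIG_NEAR: (Hold) → mode=Manipulate action=motors_off
3. SIG_FAR: (Manipulate) → mode=Dock action=arm_extend
4. SIG_OK: (Dock) → mode=Hold action=spin_cw
5. SIG_LOW: (Hold) → mode=Manipulate action=spin_cw

final mode: Manipulate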